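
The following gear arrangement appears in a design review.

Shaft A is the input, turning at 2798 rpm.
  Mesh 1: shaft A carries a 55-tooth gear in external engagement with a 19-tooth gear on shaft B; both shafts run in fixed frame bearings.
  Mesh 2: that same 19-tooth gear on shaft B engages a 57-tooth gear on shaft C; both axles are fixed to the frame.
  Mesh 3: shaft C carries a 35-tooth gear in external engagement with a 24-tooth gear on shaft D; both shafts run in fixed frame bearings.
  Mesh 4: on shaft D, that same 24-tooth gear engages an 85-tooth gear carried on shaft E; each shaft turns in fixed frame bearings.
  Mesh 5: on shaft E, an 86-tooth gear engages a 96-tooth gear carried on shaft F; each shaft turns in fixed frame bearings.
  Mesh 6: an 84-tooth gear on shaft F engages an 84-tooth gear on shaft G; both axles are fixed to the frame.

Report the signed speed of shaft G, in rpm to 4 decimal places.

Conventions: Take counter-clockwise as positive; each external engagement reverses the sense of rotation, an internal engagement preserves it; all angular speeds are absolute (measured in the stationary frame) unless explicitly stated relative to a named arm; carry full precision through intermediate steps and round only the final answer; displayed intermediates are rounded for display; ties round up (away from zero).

+995.8912 rpm

recognized (7 fixed axles, 6 meshes): fixed-axis compound train
mesh 1 [55T→19T]: ω = 2798.0000×55/19 = 8099.4737 rpm, sense flips to −
mesh 2 [19T→57T]: ω = 8099.4737×19/57 = 2699.8246 rpm, sense flips to +
mesh 3 [35T→24T]: ω = 2699.8246×35/24 = 3937.2442 rpm, sense flips to −
mesh 4 [24T→85T]: ω = 3937.2442×24/85 = 1111.6925 rpm, sense flips to +
mesh 5 [86T→96T]: ω = 1111.6925×86/96 = 995.8912 rpm, sense flips to −
mesh 6 [84T→84T]: ω = 995.8912×84/84 = 995.8912 rpm, sense flips to +
signed output speed = +995.8912 rpm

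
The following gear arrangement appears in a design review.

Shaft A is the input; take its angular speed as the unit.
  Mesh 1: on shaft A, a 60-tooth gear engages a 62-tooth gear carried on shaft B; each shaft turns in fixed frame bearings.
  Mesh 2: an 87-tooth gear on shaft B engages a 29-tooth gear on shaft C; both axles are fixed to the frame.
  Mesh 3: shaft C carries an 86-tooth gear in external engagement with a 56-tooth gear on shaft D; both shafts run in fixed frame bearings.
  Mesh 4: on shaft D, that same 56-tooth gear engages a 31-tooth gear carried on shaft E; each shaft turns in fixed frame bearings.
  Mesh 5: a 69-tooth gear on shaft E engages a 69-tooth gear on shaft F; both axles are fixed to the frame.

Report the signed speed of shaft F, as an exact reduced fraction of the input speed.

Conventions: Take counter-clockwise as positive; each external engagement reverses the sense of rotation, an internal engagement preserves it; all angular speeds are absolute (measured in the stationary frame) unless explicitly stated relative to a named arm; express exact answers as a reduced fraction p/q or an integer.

-7740/961

5-mesh fixed-axis compound train (all bearings frame-fixed)
mesh 1 [60T→62T]: |ω|/ω_in = 1×60/62 = 30/31, sense flips to −
mesh 2 [87T→29T]: |ω|/ω_in = (30/31)×87/29 = 90/31, sense flips to +
mesh 3 [86T→56T]: |ω|/ω_in = (90/31)×86/56 = 1935/434, sense flips to −
mesh 4 [56T→31T]: |ω|/ω_in = (1935/434)×56/31 = 7740/961, sense flips to +
mesh 5 [69T→69T]: |ω|/ω_in = (7740/961)×69/69 = 7740/961, sense flips to −
signed output speed (× input speed) = -7740/961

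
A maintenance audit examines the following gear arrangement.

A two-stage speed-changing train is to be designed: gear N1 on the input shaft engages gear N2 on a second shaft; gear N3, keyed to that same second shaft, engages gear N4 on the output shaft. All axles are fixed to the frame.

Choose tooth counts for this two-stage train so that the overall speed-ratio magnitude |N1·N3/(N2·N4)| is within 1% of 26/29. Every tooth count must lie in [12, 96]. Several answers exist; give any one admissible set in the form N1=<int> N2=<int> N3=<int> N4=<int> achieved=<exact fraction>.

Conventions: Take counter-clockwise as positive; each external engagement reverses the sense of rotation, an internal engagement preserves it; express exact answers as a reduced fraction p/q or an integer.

design class (target 26/29): fixed-axis compound train
target = 26/29 in lowest terms: an exact hit needs N1·N3 = k·26 and N2·N4 = k·29 for one integer k, every count in [12, 96]; additionally prefer no 1:1 stage (N1 ≠ N2, N3 ≠ N4)
k = 1…11: no 1:1-free in-range split of k·26 and k·29 into factor pairs; take k = 12
k = 12: N1·N3 = 312 = 12·26, N2·N4 = 348 = 29·12
achieved = 12·26/(29·12) = 26/29; |achieved − target| = 0 ≤ 13/1450 ✓

N1=12 N2=29 N3=26 N4=12 achieved=26/29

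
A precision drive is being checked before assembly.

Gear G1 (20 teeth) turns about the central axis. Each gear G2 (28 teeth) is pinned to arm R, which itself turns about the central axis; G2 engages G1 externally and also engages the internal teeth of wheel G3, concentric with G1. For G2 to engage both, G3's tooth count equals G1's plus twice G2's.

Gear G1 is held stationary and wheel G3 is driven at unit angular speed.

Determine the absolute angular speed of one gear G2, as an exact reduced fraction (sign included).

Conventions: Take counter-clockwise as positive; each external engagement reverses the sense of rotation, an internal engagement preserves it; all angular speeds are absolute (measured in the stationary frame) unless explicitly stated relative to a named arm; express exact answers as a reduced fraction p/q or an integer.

class = planetary set [G3 = 20+2·28 = 76; Willis about the carrier]
ring teeth: 20 + 2·28 = 76
20(ω_sun−ω_arm) = −76(ω_ring−ω_arm),  ω_sun = 0, ω_ring = 1
20(0−ω_arm) = −76(1−ω_arm)  ⇒  96·ω_arm = 76  ⇒  ω_arm = 19/24
sun–planet mesh: 20·(0−19/24) = −28·(ω_p−ω_arm)  ⇒  ω_p−ω_arm = 95/168
ω_p = 19/24 + 95/168 = 19/14
exact speed ratio = 19/14

19/14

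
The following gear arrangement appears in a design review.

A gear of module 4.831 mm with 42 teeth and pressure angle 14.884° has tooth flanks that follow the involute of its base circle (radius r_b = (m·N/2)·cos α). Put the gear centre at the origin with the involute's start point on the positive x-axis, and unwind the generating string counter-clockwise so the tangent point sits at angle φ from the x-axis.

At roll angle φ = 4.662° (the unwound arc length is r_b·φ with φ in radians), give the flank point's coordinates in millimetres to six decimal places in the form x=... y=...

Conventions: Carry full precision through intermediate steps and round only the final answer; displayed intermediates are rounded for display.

single-mesh involute tooth geometry (42T wheel at module 4.831)
pitch radius r_p = m·N/2 = 4.831·42/2 = 101.451000
base radius r_b = r_p·cos α = 101.451000·cos 14.884° = 98.047100
roll angle φ = 4.662° = 0.08136725 rad
x = r_b·(cos φ + φ·sin φ) = 98.371130
y = r_b·(sin φ − φ·cos φ) = 0.017594

x=98.371130 y=0.017594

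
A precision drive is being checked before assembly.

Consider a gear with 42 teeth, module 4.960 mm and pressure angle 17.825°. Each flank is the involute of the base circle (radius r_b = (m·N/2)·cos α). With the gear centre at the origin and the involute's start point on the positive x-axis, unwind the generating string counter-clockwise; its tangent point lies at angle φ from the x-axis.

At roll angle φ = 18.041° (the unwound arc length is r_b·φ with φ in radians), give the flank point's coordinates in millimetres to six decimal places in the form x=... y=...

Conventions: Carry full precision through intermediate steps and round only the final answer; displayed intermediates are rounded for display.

x=103.954384 y=1.021684

recognized (one wheel, involute flank): single-mesh tooth geometry, m = 4.960, N = 42
pitch radius r_p = m·N/2 = 4.960·42/2 = 104.160000
base radius r_b = r_p·cos α = 104.160000·cos 17.825° = 99.159895
roll angle φ = 18.041° = 0.31487485 rad
x = r_b·(cos φ + φ·sin φ) = 103.954384
y = r_b·(sin φ − φ·cos φ) = 1.021684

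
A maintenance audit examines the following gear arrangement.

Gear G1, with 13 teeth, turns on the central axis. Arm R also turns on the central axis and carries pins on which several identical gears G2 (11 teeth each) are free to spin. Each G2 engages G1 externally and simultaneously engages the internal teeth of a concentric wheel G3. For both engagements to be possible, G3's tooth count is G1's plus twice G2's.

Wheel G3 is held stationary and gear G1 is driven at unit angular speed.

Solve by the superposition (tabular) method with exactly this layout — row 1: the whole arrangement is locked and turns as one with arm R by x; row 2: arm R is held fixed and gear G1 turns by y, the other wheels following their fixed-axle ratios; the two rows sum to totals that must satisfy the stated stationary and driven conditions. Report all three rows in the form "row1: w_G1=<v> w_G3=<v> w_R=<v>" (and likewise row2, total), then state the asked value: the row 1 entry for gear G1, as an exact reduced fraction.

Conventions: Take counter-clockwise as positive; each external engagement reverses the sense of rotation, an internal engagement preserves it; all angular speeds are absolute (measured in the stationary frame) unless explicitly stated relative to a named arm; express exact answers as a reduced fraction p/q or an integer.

topology: planetary set — G1 13T / G2 11T / G3 35T, arm = carrier (Willis)
superposition row 1 [locked train]: every member turns x
superposition row 2 [arm held]: sun y, ring −(13/35)·y, arm 0
boundary: total ω_ring = x − (13/35)·y = 0 and total ω_sun = x + y = 1  ⇒  y = 35/48, x = 13/48
row 2 ring = −(13/35)·35/48 = -13/48
totals (row 1 + row 2): sun 13/48 + 35/48 = 1, ring 13/48 + (-13/48) = 0, arm 13/48 + 0 = 13/48
asked cell (row1, sun) = 13/48

row1: w_G1=13/48 w_G3=13/48 w_R=13/48
row2: w_G1=35/48 w_G3=-13/48 w_R=0
total: w_G1=1 w_G3=0 w_R=13/48
asked value: 13/48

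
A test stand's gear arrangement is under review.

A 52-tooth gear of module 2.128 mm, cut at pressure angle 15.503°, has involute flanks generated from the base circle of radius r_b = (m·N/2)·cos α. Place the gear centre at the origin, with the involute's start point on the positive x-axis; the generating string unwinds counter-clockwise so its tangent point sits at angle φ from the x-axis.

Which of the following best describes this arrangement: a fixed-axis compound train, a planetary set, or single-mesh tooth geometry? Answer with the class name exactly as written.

single-mesh involute tooth geometry (52T wheel at module 2.128)
classification: single-mesh tooth geometry

single-mesh tooth geometry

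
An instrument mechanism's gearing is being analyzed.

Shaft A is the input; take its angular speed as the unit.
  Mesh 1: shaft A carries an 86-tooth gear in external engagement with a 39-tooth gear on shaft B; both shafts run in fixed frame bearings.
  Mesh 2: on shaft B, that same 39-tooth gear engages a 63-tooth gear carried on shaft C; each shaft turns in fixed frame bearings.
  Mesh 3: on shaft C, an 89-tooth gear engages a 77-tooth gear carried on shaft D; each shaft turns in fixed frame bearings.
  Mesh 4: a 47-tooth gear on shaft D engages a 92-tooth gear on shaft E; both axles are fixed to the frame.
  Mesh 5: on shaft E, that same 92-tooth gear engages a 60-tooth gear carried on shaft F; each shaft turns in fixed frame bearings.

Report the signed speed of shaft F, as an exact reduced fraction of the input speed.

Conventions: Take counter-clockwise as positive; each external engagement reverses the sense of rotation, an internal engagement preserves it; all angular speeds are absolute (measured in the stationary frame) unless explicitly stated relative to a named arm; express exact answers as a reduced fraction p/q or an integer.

5-mesh fixed-axis compound train (all bearings frame-fixed)
mesh 1 [86T→39T]: |ω|/ω_in = 1×86/39 = 86/39, sense flips to −
mesh 2 [39T→63T]: |ω|/ω_in = (86/39)×39/63 = 86/63, sense flips to +
mesh 3 [89T→77T]: |ω|/ω_in = (86/63)×89/77 = 7654/4851, sense flips to −
mesh 4 [47T→92T]: |ω|/ω_in = (7654/4851)×47/92 = 179869/223146, sense flips to +
mesh 5 [92T→60T]: |ω|/ω_in = (179869/223146)×92/60 = 179869/145530, sense flips to −
signed output speed (× input speed) = -179869/145530

-179869/145530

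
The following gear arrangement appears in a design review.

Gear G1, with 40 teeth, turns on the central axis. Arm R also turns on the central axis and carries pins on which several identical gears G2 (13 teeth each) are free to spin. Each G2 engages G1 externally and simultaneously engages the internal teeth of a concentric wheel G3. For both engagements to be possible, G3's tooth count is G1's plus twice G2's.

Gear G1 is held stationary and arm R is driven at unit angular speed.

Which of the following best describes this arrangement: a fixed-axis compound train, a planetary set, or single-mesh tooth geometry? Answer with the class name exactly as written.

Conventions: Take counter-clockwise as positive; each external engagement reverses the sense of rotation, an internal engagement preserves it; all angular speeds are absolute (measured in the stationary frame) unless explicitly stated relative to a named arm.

planetary set

topology: planetary set — G1 40T / G2 13T / G3 66T, arm = carrier (Willis)
classification: planetary set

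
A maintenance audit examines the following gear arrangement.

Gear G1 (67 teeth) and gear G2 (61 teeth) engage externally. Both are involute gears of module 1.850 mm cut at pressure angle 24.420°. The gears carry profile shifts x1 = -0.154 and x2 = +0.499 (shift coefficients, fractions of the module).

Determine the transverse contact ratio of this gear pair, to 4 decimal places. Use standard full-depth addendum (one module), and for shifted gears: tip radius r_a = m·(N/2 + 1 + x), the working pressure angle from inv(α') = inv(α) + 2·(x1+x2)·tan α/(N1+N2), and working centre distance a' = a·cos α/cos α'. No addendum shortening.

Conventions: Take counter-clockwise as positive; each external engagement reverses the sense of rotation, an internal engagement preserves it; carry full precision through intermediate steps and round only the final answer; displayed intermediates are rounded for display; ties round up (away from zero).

single-mesh involute tooth geometry (67T engaging 61T at module 1.850)
base radii: r_b1 = 56.430680, r_b2 = 51.377186
tip radii: r_a1 = 63.540100, r_a2 = 59.198150
inv(α') = inv(24.420°) + 2·(-0.154+0.499)·tan α/(67+61) = 0.03027924  ⇒  α' = 25.07979°
a' = a·cos α / cos α' = 118.4000·cos 24.420°/cos 25.07979° = 119.030225
action lengths: √(r_a1²−r_b1²) = 29.204840, √(r_a2²−r_b2²) = 29.407579
base pitch p_b = π·m·cos α = 5.292006
CR = (29.204840 + 29.407579 − 119.030225·sin 25.07979°)/5.292006 = 1.541552
contact ratio ≈ 1.5416

1.5416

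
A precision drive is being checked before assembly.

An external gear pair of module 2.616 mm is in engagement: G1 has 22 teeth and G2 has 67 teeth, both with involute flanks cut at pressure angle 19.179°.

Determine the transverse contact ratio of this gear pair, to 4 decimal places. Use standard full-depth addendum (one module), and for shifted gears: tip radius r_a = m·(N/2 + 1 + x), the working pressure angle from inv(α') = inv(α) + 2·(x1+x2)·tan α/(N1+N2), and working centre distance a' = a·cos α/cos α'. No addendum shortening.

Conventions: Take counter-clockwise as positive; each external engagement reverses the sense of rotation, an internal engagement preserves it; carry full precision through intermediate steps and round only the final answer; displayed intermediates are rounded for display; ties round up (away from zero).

topology: single-mesh involute geometry — m = 2.616, 22T/67T pair
base radii: r_b1 = 27.178841, r_b2 = 82.771925
tip radii: r_a1 = 31.392000, r_a2 = 90.252000
no profile shift: α' = α, a' = a
action lengths: √(r_a1²−r_b1²) = 15.708859, √(r_a2²−r_b2²) = 35.975434
base pitch p_b = π·m·cos α = 7.762259
CR = (15.708859 + 35.975434 − 116.412000·sin 19.17900°)/7.762259 = 1.731528
contact ratio ≈ 1.7315

1.7315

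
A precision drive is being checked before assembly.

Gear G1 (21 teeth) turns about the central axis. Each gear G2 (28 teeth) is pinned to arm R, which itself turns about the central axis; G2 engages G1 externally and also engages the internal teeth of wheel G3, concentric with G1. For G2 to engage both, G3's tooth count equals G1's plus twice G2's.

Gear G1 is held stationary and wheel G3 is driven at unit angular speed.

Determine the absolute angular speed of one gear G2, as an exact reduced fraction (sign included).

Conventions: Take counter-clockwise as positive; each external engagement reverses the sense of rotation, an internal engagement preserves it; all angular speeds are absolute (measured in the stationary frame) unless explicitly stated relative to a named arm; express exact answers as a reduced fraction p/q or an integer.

11/8

class = planetary set [G3 = 21+2·28 = 77; Willis about the carrier]
ring teeth: 21 + 2·28 = 77
21(ω_sun−ω_arm) = −77(ω_ring−ω_arm),  ω_sun = 0, ω_ring = 1
21(0−ω_arm) = −77(1−ω_arm)  ⇒  98·ω_arm = 77  ⇒  ω_arm = 11/14
sun–planet mesh: 21·(0−11/14) = −28·(ω_p−ω_arm)  ⇒  ω_p−ω_arm = 33/56
ω_p = 11/14 + 33/56 = 11/8
exact speed ratio = 11/8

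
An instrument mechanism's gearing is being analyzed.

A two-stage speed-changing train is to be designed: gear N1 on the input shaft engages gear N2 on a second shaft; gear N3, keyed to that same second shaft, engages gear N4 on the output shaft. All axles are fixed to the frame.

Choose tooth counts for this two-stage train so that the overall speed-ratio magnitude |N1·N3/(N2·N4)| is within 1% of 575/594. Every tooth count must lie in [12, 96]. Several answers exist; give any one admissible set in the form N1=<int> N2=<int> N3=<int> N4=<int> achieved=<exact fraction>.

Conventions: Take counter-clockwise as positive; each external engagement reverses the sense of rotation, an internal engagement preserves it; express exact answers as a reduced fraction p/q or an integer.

N1=23 N2=18 N3=25 N4=33 achieved=575/594

design class (target 575/594): fixed-axis compound train
target = 575/594 in lowest terms: an exact hit needs N1·N3 = k·575 and N2·N4 = k·594 for one integer k, every count in [12, 96]; additionally prefer no 1:1 stage (N1 ≠ N2, N3 ≠ N4)
k = 1: N1·N3 = 575 = 23·25, N2·N4 = 594 = 18·33
achieved = 23·25/(18·33) = 575/594; |achieved − target| = 0 ≤ 23/2376 ✓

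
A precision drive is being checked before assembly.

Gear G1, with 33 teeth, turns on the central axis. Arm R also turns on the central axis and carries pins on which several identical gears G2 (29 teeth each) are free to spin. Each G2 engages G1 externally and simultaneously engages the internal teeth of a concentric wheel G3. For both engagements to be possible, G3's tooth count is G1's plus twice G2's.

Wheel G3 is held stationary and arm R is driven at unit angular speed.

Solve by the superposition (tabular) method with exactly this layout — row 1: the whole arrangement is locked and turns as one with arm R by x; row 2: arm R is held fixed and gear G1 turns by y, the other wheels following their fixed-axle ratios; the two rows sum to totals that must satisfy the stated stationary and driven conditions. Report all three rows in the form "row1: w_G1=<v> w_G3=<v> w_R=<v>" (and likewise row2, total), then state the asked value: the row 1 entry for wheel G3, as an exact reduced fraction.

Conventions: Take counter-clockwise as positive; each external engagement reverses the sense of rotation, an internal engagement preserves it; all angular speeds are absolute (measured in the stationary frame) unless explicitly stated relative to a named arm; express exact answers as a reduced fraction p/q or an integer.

row1: w_G1=1 w_G3=1 w_R=1
row2: w_G1=91/33 w_G3=-1 w_R=0
total: w_G1=124/33 w_G3=0 w_R=1
asked value: 1

recognized (axles ride arm R): planetary set, 33/29/91 teeth
superposition row 1 [locked train]: every member turns x
superposition row 2 [arm held]: sun y, ring −(33/91)·y, arm 0
boundary: total ω_ring = x − (33/91)·y = 0 and total ω_arm = x = 1  ⇒  y = 91/33, x = 1
row 2 ring = −(33/91)·91/33 = -1
totals (row 1 + row 2): sun 1 + 91/33 = 124/33, ring 1 + (-1) = 0, arm 1 + 0 = 1
asked cell (row1, ring) = 1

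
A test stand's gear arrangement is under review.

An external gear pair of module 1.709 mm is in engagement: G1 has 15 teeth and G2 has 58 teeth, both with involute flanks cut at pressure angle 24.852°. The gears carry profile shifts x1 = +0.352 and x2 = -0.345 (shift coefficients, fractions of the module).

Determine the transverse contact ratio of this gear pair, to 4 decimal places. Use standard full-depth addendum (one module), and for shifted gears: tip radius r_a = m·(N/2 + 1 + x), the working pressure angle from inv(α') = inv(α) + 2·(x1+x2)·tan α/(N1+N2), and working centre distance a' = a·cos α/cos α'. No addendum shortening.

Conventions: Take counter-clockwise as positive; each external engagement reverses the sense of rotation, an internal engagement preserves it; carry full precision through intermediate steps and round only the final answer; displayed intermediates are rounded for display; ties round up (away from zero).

single-mesh involute tooth geometry (15T engaging 58T at module 1.709)
base radii: r_b1 = 11.630554, r_b2 = 44.971474
tip radii: r_a1 = 15.128068, r_a2 = 50.680395
inv(α') = inv(24.852°) + 2·(+0.352-0.345)·tan α/(15+58) = 0.02950627  ⇒  α' = 24.87570°
a' = a·cos α / cos α' = 62.3785·cos 24.852°/cos 24.87570° = 62.390458
action lengths: √(r_a1²−r_b1²) = 9.674123, √(r_a2²−r_b2²) = 23.368118
base pitch p_b = π·m·cos α = 4.871795
CR = (9.674123 + 23.368118 − 62.390458·sin 24.87570°)/4.871795 = 1.395303
contact ratio ≈ 1.3953

1.3953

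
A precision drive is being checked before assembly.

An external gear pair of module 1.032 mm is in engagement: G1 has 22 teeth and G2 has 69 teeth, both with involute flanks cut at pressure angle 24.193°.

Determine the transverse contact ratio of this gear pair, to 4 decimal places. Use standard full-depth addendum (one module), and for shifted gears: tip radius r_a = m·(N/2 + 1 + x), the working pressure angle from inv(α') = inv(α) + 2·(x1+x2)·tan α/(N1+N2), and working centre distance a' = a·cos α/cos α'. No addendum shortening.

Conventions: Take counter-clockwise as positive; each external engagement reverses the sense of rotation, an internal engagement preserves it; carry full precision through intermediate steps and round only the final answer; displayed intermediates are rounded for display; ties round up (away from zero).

1.5229

class = single-mesh tooth geometry [involute pair 22T × 69T, m = 1.032]
base radii: r_b1 = 10.354956, r_b2 = 32.476907
tip radii: r_a1 = 12.384000, r_a2 = 36.636000
no profile shift: α' = α, a' = a
action lengths: √(r_a1²−r_b1²) = 6.792521, √(r_a2²−r_b2²) = 16.954261
base pitch p_b = π·m·cos α = 2.957369
CR = (6.792521 + 16.954261 − 46.956000·sin 24.19300°)/2.957369 = 1.522864
contact ratio ≈ 1.5229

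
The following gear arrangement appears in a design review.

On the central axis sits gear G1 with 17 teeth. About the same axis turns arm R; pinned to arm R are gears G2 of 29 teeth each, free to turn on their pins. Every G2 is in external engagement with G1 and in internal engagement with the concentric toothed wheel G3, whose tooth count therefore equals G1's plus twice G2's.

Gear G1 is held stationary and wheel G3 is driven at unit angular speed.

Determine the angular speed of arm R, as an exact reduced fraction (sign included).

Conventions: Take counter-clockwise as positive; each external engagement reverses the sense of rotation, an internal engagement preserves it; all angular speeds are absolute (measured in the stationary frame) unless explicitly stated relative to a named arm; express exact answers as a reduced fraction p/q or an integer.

topology: planetary set — G1 17T / G2 29T / G3 75T, arm = carrier (Willis)
ring teeth: 17 + 2·29 = 75
17(ω_sun−ω_arm) = −75(ω_ring−ω_arm),  ω_sun = 0, ω_ring = 1
17(0−ω_arm) = −75(1−ω_arm)  ⇒  92·ω_arm = 75  ⇒  ω_arm = 75/92
exact speed ratio = 75/92

75/92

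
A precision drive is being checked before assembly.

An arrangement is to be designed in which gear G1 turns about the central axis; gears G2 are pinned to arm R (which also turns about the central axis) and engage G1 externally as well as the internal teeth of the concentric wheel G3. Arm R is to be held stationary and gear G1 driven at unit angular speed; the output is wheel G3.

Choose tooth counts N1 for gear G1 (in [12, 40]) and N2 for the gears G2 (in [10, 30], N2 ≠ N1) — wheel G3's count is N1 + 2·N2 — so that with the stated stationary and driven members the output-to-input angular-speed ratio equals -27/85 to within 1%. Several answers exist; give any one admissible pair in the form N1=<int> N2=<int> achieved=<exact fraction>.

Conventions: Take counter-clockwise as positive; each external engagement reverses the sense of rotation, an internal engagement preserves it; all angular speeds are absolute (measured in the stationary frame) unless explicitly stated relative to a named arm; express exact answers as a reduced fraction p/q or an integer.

design class (target -27/85): planetary set
Willis with ω_arm = 0: ω_ring/ω_sun = −N1/N3; set equal to -27/85  ⇒  N3/N1 = −1/(-27/85) = 85/27
N3 = N1 + 2·N2  ⇒  N2/N1 = (N3/N1 − 1)/2 = (85/27 − 1)/2 = 29/27
smallest multiple with N1 ≥ 12 and N2 ≥ 10: k = 1  ⇒  N1 = 1·27 = 27, N2 = 1·29 = 29 (N1 ≤ 40, N2 ≤ 30, N2 ≠ N1 ✓), N3 = 27 + 2·29 = 85
check: −N1/N3 with N1 = 27, N3 = 85 gives -27/85; |achieved − target| = 0 ≤ 27/8500 ✓

N1=27 N2=29 achieved=-27/85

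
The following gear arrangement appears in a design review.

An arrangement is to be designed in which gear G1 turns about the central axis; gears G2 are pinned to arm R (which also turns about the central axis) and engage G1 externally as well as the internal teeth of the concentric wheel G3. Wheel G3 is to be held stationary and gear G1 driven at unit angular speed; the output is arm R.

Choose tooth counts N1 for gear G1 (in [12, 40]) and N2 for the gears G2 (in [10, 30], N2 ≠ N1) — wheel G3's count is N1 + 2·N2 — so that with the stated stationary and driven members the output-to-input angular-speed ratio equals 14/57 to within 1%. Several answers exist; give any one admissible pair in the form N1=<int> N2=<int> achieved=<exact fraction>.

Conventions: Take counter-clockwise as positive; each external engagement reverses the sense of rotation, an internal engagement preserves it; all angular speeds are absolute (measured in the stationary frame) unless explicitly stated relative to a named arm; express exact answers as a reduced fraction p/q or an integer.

N1=28 N2=29 achieved=14/57

topology: planetary set — design target 14/57, arm = carrier (Willis)
Willis with ω_ring = 0: ω_arm/ω_sun = N1/(N1+N3); set equal to 14/57  ⇒  N3/N1 = 1/(14/57) − 1 = 43/14
N3 = N1 + 2·N2  ⇒  N2/N1 = (N3/N1 − 1)/2 = (43/14 − 1)/2 = 29/28
smallest multiple with N1 ≥ 12 and N2 ≥ 10: k = 1  ⇒  N1 = 1·28 = 28, N2 = 1·29 = 29 (N1 ≤ 40, N2 ≤ 30, N2 ≠ N1 ✓), N3 = 28 + 2·29 = 86
check: N1/(N1+N3) with N1 = 28, N3 = 86 gives 14/57; |achieved − target| = 0 ≤ 7/2850 ✓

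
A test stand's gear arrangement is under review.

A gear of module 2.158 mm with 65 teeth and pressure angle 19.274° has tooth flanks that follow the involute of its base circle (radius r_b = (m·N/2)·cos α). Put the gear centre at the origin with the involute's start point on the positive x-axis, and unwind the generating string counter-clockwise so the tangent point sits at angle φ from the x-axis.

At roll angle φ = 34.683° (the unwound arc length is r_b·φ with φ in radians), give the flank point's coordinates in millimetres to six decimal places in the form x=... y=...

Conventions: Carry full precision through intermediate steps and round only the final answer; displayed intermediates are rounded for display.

x=77.244743 y=4.717882

recognized (one wheel, involute flank): single-mesh tooth geometry, m = 2.158, N = 65
pitch radius r_p = m·N/2 = 2.158·65/2 = 70.135000
base radius r_b = r_p·cos α = 70.135000·cos 19.274° = 66.203992
roll angle φ = 34.683° = 0.60533254 rad
x = r_b·(cos φ + φ·sin φ) = 77.244743
y = r_b·(sin φ − φ·cos φ) = 4.717882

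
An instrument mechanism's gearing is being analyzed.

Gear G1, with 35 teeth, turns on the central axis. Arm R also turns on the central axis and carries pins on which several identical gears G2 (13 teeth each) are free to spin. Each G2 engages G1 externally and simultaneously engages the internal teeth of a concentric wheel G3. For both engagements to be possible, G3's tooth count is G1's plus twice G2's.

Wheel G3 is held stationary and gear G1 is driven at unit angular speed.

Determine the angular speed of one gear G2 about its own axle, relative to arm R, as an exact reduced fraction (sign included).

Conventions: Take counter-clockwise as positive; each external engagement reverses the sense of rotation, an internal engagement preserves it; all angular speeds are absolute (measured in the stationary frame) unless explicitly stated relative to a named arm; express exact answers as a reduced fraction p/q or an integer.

planetary set (35T centre, 13T on arm, 61T internal) — Willis relation
ring teeth: 35 + 2·13 = 61
35(ω_sun−ω_arm) = −61(ω_ring−ω_arm),  ω_ring = 0, ω_sun = 1
35(1−ω_arm) = −61(0−ω_arm)  ⇒  96·ω_arm = 35  ⇒  ω_arm = 35/96
sun–planet mesh: 35·(1−35/96) = −13·(ω_p−ω_arm)  ⇒  ω_p−ω_arm = -2135/1248
exact speed ratio = -2135/1248

-2135/1248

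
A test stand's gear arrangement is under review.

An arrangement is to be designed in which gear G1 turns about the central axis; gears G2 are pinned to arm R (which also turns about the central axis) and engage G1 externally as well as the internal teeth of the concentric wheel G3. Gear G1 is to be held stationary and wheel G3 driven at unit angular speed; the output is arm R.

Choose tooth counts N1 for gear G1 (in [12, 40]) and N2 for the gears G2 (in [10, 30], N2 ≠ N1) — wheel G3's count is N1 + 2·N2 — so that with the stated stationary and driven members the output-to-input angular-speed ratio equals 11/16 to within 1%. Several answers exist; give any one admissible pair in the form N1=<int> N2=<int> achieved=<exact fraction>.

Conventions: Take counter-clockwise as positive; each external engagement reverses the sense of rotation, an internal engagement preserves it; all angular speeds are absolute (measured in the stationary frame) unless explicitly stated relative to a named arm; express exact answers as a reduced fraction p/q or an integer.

N1=20 N2=12 achieved=11/16

class = planetary set [ratio 11/16 wanted; Willis about the carrier]
Willis with ω_sun = 0: ω_arm/ω_ring = N3/(N1+N3); set equal to 11/16  ⇒  N3/N1 = (11/16)/(1 − 11/16) = 11/5
N3 = N1 + 2·N2  ⇒  N2/N1 = (N3/N1 − 1)/2 = (11/5 − 1)/2 = 3/5
smallest multiple with N1 ≥ 12 and N2 ≥ 10: k = 4  ⇒  N1 = 4·5 = 20, N2 = 4·3 = 12 (N1 ≤ 40, N2 ≤ 30, N2 ≠ N1 ✓), N3 = 20 + 2·12 = 44
check: N3/(N1+N3) with N1 = 20, N3 = 44 gives 11/16; |achieved − target| = 0 ≤ 11/1600 ✓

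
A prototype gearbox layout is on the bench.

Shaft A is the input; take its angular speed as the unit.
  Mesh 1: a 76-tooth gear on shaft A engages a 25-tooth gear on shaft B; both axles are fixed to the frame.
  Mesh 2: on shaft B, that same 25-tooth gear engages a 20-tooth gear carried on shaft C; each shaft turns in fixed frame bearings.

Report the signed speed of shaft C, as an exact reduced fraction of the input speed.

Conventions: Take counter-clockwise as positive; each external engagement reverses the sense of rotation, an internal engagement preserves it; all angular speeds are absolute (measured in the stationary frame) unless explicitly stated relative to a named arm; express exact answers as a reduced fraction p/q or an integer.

19/5

2-mesh fixed-axis compound train (all bearings frame-fixed)
mesh 1 [76T→25T]: |ω|/ω_in = 1×76/25 = 76/25, sense flips to −
mesh 2 [25T→20T]: |ω|/ω_in = (76/25)×25/20 = 19/5, sense flips to +
signed output speed (× input speed) = 19/5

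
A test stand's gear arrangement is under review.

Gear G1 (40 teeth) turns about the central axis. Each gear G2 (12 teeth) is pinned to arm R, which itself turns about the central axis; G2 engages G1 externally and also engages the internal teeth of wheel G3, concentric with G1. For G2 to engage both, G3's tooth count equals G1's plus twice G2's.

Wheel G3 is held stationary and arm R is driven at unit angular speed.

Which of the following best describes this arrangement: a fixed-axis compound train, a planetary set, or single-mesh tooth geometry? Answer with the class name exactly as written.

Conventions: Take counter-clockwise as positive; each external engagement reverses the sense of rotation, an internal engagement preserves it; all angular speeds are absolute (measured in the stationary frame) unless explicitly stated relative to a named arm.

planetary set

topology: planetary set — G1 40T / G2 12T / G3 64T, arm = carrier (Willis)
classification: planetary set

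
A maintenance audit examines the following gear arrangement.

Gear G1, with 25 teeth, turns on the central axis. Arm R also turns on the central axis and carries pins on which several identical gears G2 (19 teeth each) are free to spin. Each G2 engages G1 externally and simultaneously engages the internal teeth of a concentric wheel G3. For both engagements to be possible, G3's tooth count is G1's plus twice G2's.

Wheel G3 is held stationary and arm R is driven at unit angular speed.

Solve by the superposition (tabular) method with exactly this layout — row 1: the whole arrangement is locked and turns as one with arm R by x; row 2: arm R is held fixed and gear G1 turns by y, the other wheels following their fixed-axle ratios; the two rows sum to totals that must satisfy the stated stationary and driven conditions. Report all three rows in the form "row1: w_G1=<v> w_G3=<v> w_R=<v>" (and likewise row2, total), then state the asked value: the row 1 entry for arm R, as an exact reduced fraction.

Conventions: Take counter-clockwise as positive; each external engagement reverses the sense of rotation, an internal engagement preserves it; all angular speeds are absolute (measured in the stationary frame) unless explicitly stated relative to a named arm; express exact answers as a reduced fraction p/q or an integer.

row1: w_G1=1 w_G3=1 w_R=1
row2: w_G1=63/25 w_G3=-1 w_R=0
total: w_G1=88/25 w_G3=0 w_R=1
asked value: 1

planetary set (25T centre, 19T on arm, 63T internal) — Willis relation
row 1: whole set turns with the arm by x
row 2 (arm held, sun turns y): ω_ring = −(25/63)·y, ω_arm = 0
boundary: total ω_ring = x − (25/63)·y = 0 and total ω_arm = x = 1  ⇒  y = 63/25, x = 1
row 2 ring = −(25/63)·63/25 = -1
totals (row 1 + row 2): sun 1 + 63/25 = 88/25, ring 1 + (-1) = 0, arm 1 + 0 = 1
asked cell (row1, arm) = 1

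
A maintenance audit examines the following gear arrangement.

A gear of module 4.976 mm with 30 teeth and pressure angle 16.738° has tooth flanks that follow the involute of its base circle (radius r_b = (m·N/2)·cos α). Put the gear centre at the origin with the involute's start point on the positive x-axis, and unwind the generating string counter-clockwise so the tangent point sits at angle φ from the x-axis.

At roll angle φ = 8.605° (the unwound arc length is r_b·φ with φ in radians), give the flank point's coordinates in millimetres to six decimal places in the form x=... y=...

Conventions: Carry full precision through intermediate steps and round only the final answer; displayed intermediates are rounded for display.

x=72.279204 y=0.080529

class = single-mesh tooth geometry [base-circle involute, m = 4.976, 30T]
pitch radius r_p = m·N/2 = 4.976·30/2 = 74.640000
base radius r_b = r_p·cos α = 74.640000·cos 16.738° = 71.477630
roll angle φ = 8.605° = 0.15018558 rad
x = r_b·(cos φ + φ·sin φ) = 72.279204
y = r_b·(sin φ − φ·cos φ) = 0.080529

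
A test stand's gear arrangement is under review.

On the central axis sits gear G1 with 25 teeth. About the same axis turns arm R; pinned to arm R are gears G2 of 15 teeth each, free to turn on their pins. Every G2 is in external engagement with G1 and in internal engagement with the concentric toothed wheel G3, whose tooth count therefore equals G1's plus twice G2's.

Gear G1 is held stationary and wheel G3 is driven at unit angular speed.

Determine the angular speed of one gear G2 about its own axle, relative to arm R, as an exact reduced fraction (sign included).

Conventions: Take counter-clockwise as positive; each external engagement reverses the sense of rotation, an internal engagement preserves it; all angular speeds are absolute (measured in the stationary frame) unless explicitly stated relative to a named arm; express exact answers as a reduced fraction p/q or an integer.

55/48

topology: planetary set — G1 25T / G2 15T / G3 55T, arm = carrier (Willis)
ring teeth: 25 + 2·15 = 55
25(ω_sun−ω_arm) = −55(ω_ring−ω_arm),  ω_sun = 0, ω_ring = 1
25(0−ω_arm) = −55(1−ω_arm)  ⇒  80·ω_arm = 55  ⇒  ω_arm = 11/16
sun–planet mesh: 25·(0−11/16) = −15·(ω_p−ω_arm)  ⇒  ω_p−ω_arm = 55/48
exact speed ratio = 55/48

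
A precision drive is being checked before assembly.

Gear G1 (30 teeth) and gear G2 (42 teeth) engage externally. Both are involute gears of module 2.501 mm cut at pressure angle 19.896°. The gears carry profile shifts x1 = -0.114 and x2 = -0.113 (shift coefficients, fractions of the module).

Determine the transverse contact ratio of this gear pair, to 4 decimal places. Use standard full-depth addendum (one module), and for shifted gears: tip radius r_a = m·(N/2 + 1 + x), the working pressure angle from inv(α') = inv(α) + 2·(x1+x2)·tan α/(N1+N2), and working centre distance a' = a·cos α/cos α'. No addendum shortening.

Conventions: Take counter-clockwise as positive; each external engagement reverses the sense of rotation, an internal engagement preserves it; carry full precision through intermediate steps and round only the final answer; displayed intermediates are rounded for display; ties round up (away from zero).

1.7603

recognized (one external pair, fixed centres): single-mesh tooth geometry, m = 2.501, N1 = 30, N2 = 42
base radii: r_b1 = 35.275800, r_b2 = 49.386121
tip radii: r_a1 = 39.730886, r_a2 = 54.739387
inv(α') = inv(19.896°) + 2·(-0.114-0.113)·tan α/(30+42) = 0.01238320  ⇒  α' = 18.83815°
a' = a·cos α / cos α' = 90.0360·cos 19.896°/cos 18.83815° = 89.453546
action lengths: √(r_a1²−r_b1²) = 18.280077, √(r_a2²−r_b2²) = 23.609565
base pitch p_b = π·m·cos α = 7.388146
CR = (18.280077 + 23.609565 − 89.453546·sin 18.83815°)/7.388146 = 1.760314
contact ratio ≈ 1.7603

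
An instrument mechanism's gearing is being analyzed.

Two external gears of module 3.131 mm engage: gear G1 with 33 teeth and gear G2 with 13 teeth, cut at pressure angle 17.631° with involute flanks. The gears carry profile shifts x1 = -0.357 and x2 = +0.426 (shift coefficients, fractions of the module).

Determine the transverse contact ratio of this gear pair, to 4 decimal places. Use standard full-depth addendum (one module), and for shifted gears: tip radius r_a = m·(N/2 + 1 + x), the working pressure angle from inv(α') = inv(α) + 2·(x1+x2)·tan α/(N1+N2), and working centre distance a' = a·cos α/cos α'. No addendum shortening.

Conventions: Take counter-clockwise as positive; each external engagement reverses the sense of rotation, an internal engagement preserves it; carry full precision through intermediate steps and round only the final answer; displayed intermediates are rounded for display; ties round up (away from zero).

1.5310

single-mesh involute tooth geometry (33T engaging 13T at module 3.131)
base radii: r_b1 = 49.234801, r_b2 = 19.395528
tip radii: r_a1 = 53.674733, r_a2 = 24.816306
inv(α') = inv(17.631°) + 2·(-0.357+0.426)·tan α/(33+13) = 0.01104873  ⇒  α' = 18.15503°
a' = a·cos α / cos α' = 72.0130·cos 17.631°/cos 18.15503° = 72.225960
action lengths: √(r_a1²−r_b1²) = 21.375485, √(r_a2²−r_b2²) = 15.481039
base pitch p_b = π·m·cos α = 9.374284
CR = (21.375485 + 15.481039 − 72.225960·sin 18.15503°)/9.374284 = 1.530964
contact ratio ≈ 1.5310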